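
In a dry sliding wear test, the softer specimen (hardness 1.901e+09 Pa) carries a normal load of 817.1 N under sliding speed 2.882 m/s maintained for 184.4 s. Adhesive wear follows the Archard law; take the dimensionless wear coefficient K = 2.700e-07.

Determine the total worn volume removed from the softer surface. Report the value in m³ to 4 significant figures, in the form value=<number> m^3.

The computation holds full float precision. The intermediates are shown rounded. Rounded once at the end, at four significant figures.
Distance L = v·t = 2.882 m/s × 184.4 s = 531.4 m.
In SI base units: W = 817.1 N, H = 1.901e+09 Pa, K = 2.700e-07.
Archard volume V = K·W·L/H = 2.700e-07 · 817.1 · 531.4 / 1.901e+09 = 6.168e-11 m³.

value=6.168e-11 m^3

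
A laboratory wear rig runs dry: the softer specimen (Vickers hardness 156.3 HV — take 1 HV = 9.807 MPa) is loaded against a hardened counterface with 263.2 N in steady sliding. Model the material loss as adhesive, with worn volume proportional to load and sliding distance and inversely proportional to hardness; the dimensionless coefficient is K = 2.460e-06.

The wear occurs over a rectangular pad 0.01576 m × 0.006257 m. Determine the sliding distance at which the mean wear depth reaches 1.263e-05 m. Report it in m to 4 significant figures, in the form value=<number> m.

Every step runs at exact precision — intermediates are shown rounded. Rounded once at the end: 4 significant digits.
Convert: Hardness H = 156.3 HV × 9.807 MPa/HV = 1533 MPa = 1.533e+09 Pa.
Convert: Contact area A = 0.01576 m × 0.006257 m = 9.861e-05 m².
Working in SI base units: W = 263.2 N, H = 1.533e+09 Pa, K = 2.460e-06.
Permissible volume V_lim = h_lim·A = 1.263e-05 · 9.861e-05 = 1.245e-09 m³.
Thus life L = V_lim·H/(K·W) = 1.245e-09 · 1.533e+09 / (2.460e-06 · 263.2) = 2948 m.

value=2948 m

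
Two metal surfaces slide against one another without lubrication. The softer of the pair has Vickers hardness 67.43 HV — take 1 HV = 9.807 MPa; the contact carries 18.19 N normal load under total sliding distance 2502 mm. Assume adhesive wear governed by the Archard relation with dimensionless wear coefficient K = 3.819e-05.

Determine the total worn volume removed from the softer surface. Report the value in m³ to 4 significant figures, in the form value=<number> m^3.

The algebra carries exact precision, and intermediates are shown rounded. Rounded once at the end: 4 significant figures.
Convert: Distance L = 2502 mm = 2.502 m.
Convert: Hardness H = 67.43 HV × 9.807 MPa/HV = 661.3 MPa = 6.613e+08 Pa.
Working in SI base units: W = 18.19 N, H = 6.613e+08 Pa, K = 3.819e-05.
The Archard volume V = K·W·L/H = 3.819e-05 · 18.19 · 2.502 / 6.613e+08 = 2.628e-12 m³.

value=2.628e-12 m^3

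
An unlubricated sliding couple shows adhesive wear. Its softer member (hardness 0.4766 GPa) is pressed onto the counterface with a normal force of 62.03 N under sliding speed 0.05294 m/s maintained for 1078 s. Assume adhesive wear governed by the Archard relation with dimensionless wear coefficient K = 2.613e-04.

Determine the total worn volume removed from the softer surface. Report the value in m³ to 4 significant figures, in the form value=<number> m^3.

value=1.941e-09 m^3

The intermediates appear rounded. All working math maintains full precision, and one final rounding, at 4 significant figures.
Convert: The distance L = v·t = 0.05294 m/s × 1078 s = 57.07 m.
Convert: Hardness H = 0.4766 GPa = 4.766e+08 Pa.
Collected in SI base units: W = 62.03 N, H = 4.766e+08 Pa, K = 2.613e-04.
Archard volume V = K·W·L/H = 2.613e-04 · 62.03 · 57.07 / 4.766e+08 = 1.941e-09 m³.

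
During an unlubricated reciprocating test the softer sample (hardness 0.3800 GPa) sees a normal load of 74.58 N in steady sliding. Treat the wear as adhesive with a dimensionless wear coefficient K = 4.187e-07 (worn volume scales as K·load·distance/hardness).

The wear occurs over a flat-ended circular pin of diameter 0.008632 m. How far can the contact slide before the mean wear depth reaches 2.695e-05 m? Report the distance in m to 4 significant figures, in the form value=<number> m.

value=1.919e+04 m

Printed values are rounded; each operation runs at full precision; one final rounding: four significant digits.
Convert: Hardness H = 0.3800 GPa = 3.800e+08 Pa.
Convert: Contact area A = π·d²/4 = π·(0.008632 m)²/4 = 5.852e-05 m².
In SI base units: W = 74.58 N, H = 3.800e+08 Pa, K = 4.187e-07.
Permissible volume V_lim = h_lim·A = 2.695e-05 · 5.852e-05 = 1.577e-09 m³.
Inverting, life L = V_lim·H/(K·W) = 1.577e-09 · 3.800e+08 / (4.187e-07 · 74.58) = 1.919e+04 m.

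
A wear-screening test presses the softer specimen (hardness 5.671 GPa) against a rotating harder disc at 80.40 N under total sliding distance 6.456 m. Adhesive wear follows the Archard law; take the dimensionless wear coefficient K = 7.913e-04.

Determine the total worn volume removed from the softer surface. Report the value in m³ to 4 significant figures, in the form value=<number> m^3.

Each operation maintains exact precision — the intermediates appear rounded — rounded once at the end, at 4 significant figures.
Hardness H = 5.671 GPa = 5.671e+09 Pa.
As SI base values: W = 80.40 N, H = 5.671e+09 Pa, K = 7.913e-04.
The Archard volume V = K·W·L/H = 7.913e-04 · 80.40 · 6.456 / 5.671e+09 = 7.243e-11 m³.

value=7.243e-11 m^3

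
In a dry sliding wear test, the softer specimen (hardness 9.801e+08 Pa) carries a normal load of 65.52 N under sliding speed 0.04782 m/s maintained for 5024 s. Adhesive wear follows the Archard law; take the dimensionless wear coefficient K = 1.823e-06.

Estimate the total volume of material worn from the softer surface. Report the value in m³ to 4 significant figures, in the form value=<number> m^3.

value=2.928e-11 m^3

Each operation holds full float precision; intermediates are shown rounded — rounded just once: four significant figures.
Distance covered L = v·t = 0.04782 m/s × 5024 s = 240.2 m.
In SI base units, W = 65.52 N, H = 9.801e+08 Pa, K = 1.823e-06.
Wear volume V = K·W·L/H = 1.823e-06 · 65.52 · 240.2 / 9.801e+08 = 2.928e-11 m³.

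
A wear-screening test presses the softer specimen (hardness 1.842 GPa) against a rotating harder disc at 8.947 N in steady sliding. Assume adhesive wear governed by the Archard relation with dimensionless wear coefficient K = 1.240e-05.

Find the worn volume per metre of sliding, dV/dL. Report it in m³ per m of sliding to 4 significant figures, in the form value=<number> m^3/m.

Intermediate values are printed rounded — all arithmetic runs at full precision — a lone final rounding, at four significant digits.
Hardness H = 1.842 GPa = 1.842e+09 Pa.
In SI base units, W = 8.947 N, H = 1.842e+09 Pa, K = 1.240e-05.
The wear rate dV/dL = K·W/H — distance-free: 1.240e-05 · 8.947 / 1.842e+09 = 6.023e-14 m³/m.

value=6.023e-14 m^3/m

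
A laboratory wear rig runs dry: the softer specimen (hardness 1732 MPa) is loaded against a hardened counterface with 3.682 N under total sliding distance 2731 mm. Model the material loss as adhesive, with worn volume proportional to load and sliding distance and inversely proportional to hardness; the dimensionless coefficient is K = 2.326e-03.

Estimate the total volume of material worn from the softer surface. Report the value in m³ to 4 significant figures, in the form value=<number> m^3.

All working math holds exact precision; intermediate values are shown rounded — one final rounding to four significant digits.
The distance L = 2731 mm = 2.731 m.
Hardness H = 1732 MPa = 1.732e+09 Pa.
Expressed in SI base units: W = 3.682 N, H = 1.732e+09 Pa, K = 2.326e-03.
Apply Archard: V = K·W·L/H = 2.326e-03 · 3.682 · 2.731 / 1.732e+09 = 1.350e-11 m³.

value=1.350e-11 m^3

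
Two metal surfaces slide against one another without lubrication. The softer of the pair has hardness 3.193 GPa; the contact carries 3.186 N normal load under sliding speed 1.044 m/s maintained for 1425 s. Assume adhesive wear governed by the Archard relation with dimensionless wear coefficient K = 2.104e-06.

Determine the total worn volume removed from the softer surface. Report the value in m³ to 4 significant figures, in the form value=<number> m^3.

All arithmetic holds full float precision, and intermediate values are displayed rounded — a single final rounding to 4 significant figures.
Convert: Path length L = v·t = 1.044 m/s × 1425 s = 1488 m.
Convert: Hardness H = 3.193 GPa = 3.193e+09 Pa.
Working in SI base units: W = 3.186 N, H = 3.193e+09 Pa, K = 2.104e-06.
By Archard's law, V = K·W·L/H = 2.104e-06 · 3.186 · 1488 / 3.193e+09 = 3.123e-12 m³.

value=3.123e-12 m^3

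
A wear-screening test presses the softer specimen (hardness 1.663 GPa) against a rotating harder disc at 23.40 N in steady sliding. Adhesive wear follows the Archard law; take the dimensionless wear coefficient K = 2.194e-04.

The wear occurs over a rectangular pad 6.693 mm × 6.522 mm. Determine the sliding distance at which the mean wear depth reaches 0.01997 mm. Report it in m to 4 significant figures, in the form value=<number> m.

Intermediate values appear rounded; the algebra holds full precision. Rounded once at the end, at four significant figures.
Convert: Hardness H = 1.663 GPa = 1.663e+09 Pa.
Convert: Pad sides 6.693 mm × 6.522 mm = 0.006693 m × 0.006522 m. Contact area A = 0.006693 m × 0.006522 m = 4.365e-05 m².
Convert: Depth limit h_lim = 0.01997 mm = 1.997e-05 m.
Working in SI base units: W = 23.40 N, H = 1.663e+09 Pa, K = 2.194e-04.
At the depth limit, V_lim = h_lim·A = 1.997e-05 · 4.365e-05 = 8.717e-10 m³.
Sliding life L = V_lim·H/(K·W) = 8.717e-10 · 1.663e+09 / (2.194e-04 · 23.40) = 282.4 m.

value=282.4 m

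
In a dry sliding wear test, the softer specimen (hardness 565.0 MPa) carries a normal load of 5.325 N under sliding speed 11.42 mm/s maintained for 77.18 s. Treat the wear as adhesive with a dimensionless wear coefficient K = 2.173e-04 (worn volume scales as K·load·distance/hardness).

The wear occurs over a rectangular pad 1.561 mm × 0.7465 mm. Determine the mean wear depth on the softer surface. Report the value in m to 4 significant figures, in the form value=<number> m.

value=1.549e-06 m

Every step runs at full precision; intermediate values are displayed rounded. Rounded once at the end: 4 significant figures.
Sliding speed v = 11.42 mm/s = 0.01142 m/s. Sliding distance L = v·t = 0.01142 m/s × 77.18 s = 0.8814 m.
Hardness H = 565.0 MPa = 5.650e+08 Pa.
Pad sides 1.561 mm × 0.7465 mm = 1.561e-03 m × 7.465e-04 m. Contact area A = 1.561e-03 m × 7.465e-04 m = 1.165e-06 m².
Working in SI base units: W = 5.325 N, H = 5.650e+08 Pa, K = 2.173e-04.
Volume removed: V = K·W·L/H = 2.173e-04 · 5.325 · 0.8814 / 5.650e+08 = 1.805e-12 m³.
Mean depth h = V/A = 1.805e-12 / 1.165e-06 = 1.549e-06 m.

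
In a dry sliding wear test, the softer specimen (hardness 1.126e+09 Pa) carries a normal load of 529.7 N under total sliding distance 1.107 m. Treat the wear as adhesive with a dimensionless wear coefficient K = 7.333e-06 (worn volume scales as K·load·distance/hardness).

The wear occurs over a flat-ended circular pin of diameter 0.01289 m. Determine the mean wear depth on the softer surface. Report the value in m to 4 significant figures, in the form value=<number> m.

value=2.926e-08 m

Each operation holds full precision. The intermediates are printed rounded; rounded just once: four significant digits.
Contact area A = π·d²/4 = π·(0.01289 m)²/4 = 1.305e-04 m².
Restated in SI base units: W = 529.7 N, H = 1.126e+09 Pa, K = 7.333e-06.
Archard relation: V = K·W·L/H = 7.333e-06 · 529.7 · 1.107 / 1.126e+09 = 3.819e-12 m³.
Mean wear depth h = V/A = 3.819e-12 / 1.305e-04 = 2.926e-08 m.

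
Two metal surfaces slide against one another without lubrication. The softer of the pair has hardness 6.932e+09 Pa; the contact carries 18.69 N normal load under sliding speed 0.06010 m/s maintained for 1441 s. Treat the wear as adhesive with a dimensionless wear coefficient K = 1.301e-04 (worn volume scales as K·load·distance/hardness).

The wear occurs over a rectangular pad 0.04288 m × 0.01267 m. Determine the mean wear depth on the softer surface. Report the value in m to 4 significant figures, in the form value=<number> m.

Each operation runs at full float precision, and the intermediates are displayed rounded — one final rounding, at four significant digits.
Sliding distance L = v·t = 0.06010 m/s × 1441 s = 86.60 m.
Contact area A = 0.04288 m × 0.01267 m = 5.433e-04 m².
Collected in SI base units: W = 18.69 N, H = 6.932e+09 Pa, K = 1.301e-04.
Apply Archard: V = K·W·L/H = 1.301e-04 · 18.69 · 86.60 / 6.932e+09 = 3.038e-11 m³.
Average depth h = V/A = 3.038e-11 / 5.433e-04 = 5.592e-08 m.

value=5.592e-08 m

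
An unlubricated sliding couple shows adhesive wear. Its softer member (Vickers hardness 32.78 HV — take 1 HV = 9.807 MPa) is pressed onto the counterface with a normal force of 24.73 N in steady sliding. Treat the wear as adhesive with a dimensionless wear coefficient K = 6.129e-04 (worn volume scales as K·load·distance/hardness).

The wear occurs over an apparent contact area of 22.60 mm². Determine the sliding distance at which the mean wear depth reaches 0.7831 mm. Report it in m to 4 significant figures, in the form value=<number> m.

Shown intermediates are rounded; the computation carries full precision — a single final rounding: 4 significant figures.
Hardness H = 32.78 HV × 9.807 MPa/HV = 321.5 MPa = 3.215e+08 Pa.
Contact area A = 22.60 mm² = 2.260e-05 m².
Depth limit h_lim = 0.7831 mm = 7.831e-04 m.
As SI base values: W = 24.73 N, H = 3.215e+08 Pa, K = 6.129e-04.
Allowed volume V_lim = h_lim·A = 7.831e-04 · 2.260e-05 = 1.770e-08 m³.
Life L = V_lim·H/(K·W) = 1.770e-08 · 3.215e+08 / (6.129e-04 · 24.73) = 375.4 m.

value=375.4 m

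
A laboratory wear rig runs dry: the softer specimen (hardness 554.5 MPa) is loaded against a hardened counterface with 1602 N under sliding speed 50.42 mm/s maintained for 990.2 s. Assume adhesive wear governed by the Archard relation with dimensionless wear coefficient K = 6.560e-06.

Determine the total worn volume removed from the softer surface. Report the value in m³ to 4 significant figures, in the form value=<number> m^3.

All working math maintains full precision, and intermediates are printed rounded — a single final rounding, at four significant figures.
Sliding speed v = 50.42 mm/s = 0.05042 m/s. Total distance L = v·t = 0.05042 m/s × 990.2 s = 49.93 m.
Hardness H = 554.5 MPa = 5.545e+08 Pa.
As SI base values: W = 1602 N, H = 5.545e+08 Pa, K = 6.560e-06.
Wear volume V = K·W·L/H = 6.560e-06 · 1602 · 49.93 / 5.545e+08 = 9.462e-10 m³.

value=9.462e-10 m^3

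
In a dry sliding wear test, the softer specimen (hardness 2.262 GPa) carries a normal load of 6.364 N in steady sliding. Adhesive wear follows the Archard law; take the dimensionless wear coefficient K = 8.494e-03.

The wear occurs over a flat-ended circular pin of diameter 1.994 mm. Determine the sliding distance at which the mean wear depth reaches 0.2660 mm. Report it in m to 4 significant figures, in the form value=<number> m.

Intermediate values are shown rounded, and the computation maintains full precision, and a single final rounding: four significant digits.
Hardness H = 2.262 GPa = 2.262e+09 Pa.
Pin diameter d = 1.994 mm = 0.001994 m. Contact area A = π·d²/4 = π·(0.001994 m)²/4 = 3.123e-06 m².
Depth limit h_lim = 0.2660 mm = 2.660e-04 m.
Restated in SI base units: W = 6.364 N, H = 2.262e+09 Pa, K = 8.494e-03.
Permissible volume V_lim = h_lim·A = 2.660e-04 · 3.123e-06 = 8.307e-10 m³.
Thus life L = V_lim·H/(K·W) = 8.307e-10 · 2.262e+09 / (8.494e-03 · 6.364) = 34.76 m.

value=34.76 m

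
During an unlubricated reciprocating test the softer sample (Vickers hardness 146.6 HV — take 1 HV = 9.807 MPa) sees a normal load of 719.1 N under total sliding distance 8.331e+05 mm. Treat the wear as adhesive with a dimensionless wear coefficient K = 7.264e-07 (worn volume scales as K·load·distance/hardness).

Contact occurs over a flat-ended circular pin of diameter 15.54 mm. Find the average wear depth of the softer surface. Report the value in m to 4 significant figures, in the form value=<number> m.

value=1.596e-06 m

The computation holds full float precision; intermediate values appear rounded, and one final rounding to 4 significant figures.
Path length L = 8.331e+05 mm = 833.1 m.
Hardness H = 146.6 HV × 9.807 MPa/HV = 1438 MPa = 1.438e+09 Pa.
Pin diameter d = 15.54 mm = 0.01554 m. Contact area A = π·d²/4 = π·(0.01554 m)²/4 = 1.897e-04 m².
Working in SI base units: W = 719.1 N, H = 1.438e+09 Pa, K = 7.264e-07.
Archard volume V = K·W·L/H = 7.264e-07 · 719.1 · 833.1 / 1.438e+09 = 3.027e-10 m³.
Average depth h = V/A = 3.027e-10 / 1.897e-04 = 1.596e-06 m.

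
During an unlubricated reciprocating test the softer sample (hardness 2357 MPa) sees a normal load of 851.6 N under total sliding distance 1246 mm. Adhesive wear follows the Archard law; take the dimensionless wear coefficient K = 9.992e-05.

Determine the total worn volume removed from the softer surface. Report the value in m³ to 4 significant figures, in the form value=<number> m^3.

value=4.498e-11 m^3

Every step holds exact precision; intermediates are shown rounded; a lone final rounding, at 4 significant figures.
Convert: Total distance L = 1246 mm = 1.246 m.
Convert: Hardness H = 2357 MPa = 2.357e+09 Pa.
In SI base units: W = 851.6 N, H = 2.357e+09 Pa, K = 9.992e-05.
Archard volume V = K·W·L/H = 9.992e-05 · 851.6 · 1.246 / 2.357e+09 = 4.498e-11 m³.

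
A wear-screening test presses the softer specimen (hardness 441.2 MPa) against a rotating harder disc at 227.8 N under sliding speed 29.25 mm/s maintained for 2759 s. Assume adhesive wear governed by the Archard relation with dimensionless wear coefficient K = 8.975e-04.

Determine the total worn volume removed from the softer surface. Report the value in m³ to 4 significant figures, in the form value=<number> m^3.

value=3.740e-08 m^3

All arithmetic carries exact precision; intermediate values appear rounded; rounded just once, at four significant digits.
Convert: Sliding speed v = 29.25 mm/s = 0.02925 m/s. Path length L = v·t = 0.02925 m/s × 2759 s = 80.70 m.
Convert: Hardness H = 441.2 MPa = 4.412e+08 Pa.
In SI base units, W = 227.8 N, H = 4.412e+08 Pa, K = 8.975e-04.
Apply Archard: V = K·W·L/H = 8.975e-04 · 227.8 · 80.70 / 4.412e+08 = 3.740e-08 m³.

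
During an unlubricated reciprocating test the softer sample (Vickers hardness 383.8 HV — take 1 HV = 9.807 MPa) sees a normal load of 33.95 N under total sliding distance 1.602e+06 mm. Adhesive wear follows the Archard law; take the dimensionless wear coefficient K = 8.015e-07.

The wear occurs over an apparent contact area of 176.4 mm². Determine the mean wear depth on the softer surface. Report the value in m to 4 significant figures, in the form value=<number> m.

value=6.565e-08 m

Each operation runs at exact precision. Intermediates are printed rounded; rounded just once: 4 significant figures.
Distance L = 1.602e+06 mm = 1602 m.
Hardness H = 383.8 HV × 9.807 MPa/HV = 3764 MPa = 3.764e+09 Pa.
Contact area A = 176.4 mm² = 1.764e-04 m².
Collected in SI base units: W = 33.95 N, H = 3.764e+09 Pa, K = 8.015e-07.
Worn volume V = K·W·L/H = 8.015e-07 · 33.95 · 1602 / 3.764e+09 = 1.158e-11 m³.
Depth of wear h = V/A = 1.158e-11 / 1.764e-04 = 6.565e-08 m.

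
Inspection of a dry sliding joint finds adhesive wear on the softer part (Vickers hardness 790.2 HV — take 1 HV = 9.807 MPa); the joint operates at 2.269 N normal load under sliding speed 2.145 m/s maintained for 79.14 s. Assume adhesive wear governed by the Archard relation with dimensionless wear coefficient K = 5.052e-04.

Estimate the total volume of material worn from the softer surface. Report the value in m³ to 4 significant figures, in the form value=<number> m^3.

value=2.511e-11 m^3

Each operation holds exact precision. Intermediate values are printed rounded — one last rounding: 4 significant figures.
Convert: Distance covered L = v·t = 2.145 m/s × 79.14 s = 169.8 m.
Convert: Hardness H = 790.2 HV × 9.807 MPa/HV = 7749 MPa = 7.749e+09 Pa.
SI base units throughout: W = 2.269 N, H = 7.749e+09 Pa, K = 5.052e-04.
By Archard's law, V = K·W·L/H = 5.052e-04 · 2.269 · 169.8 / 7.749e+09 = 2.511e-11 m³.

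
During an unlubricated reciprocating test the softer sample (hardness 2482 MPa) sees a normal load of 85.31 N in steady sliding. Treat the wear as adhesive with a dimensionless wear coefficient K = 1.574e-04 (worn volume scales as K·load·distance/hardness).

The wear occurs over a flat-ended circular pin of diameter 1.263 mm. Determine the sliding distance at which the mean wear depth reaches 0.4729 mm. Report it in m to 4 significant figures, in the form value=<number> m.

value=109.5 m

All arithmetic holds full float precision — intermediates are displayed rounded; one final rounding: 4 significant figures.
Convert: Hardness H = 2482 MPa = 2.482e+09 Pa.
Convert: Pin diameter d = 1.263 mm = 0.001263 m. Contact area A = π·d²/4 = π·(0.001263 m)²/4 = 1.253e-06 m².
Convert: Depth limit h_lim = 0.4729 mm = 4.729e-04 m.
Working in SI base units: W = 85.31 N, H = 2.482e+09 Pa, K = 1.574e-04.
Volume at the limit: V_lim = h_lim·A = 4.729e-04 · 1.253e-06 = 5.925e-10 m³.
Thus life L = V_lim·H/(K·W) = 5.925e-10 · 2.482e+09 / (1.574e-04 · 85.31) = 109.5 m.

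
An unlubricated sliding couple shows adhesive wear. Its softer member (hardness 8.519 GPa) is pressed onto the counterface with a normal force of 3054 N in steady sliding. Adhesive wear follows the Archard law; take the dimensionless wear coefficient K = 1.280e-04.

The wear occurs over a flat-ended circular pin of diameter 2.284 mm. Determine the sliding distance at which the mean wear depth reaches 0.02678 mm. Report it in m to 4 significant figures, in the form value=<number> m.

Intermediates are displayed rounded — all working math keeps exact precision. Rounded just once to 4 significant digits.
Hardness H = 8.519 GPa = 8.519e+09 Pa.
Pin diameter d = 2.284 mm = 0.002284 m. Contact area A = π·d²/4 = π·(0.002284 m)²/4 = 4.097e-06 m².
Depth limit h_lim = 0.02678 mm = 2.678e-05 m.
In SI base units: W = 3054 N, H = 8.519e+09 Pa, K = 1.280e-04.
Volume at the limit: V_lim = h_lim·A = 2.678e-05 · 4.097e-06 = 1.097e-10 m³.
Sliding life L = V_lim·H/(K·W) = 1.097e-10 · 8.519e+09 / (1.280e-04 · 3054) = 2.391 m.

value=2.391 m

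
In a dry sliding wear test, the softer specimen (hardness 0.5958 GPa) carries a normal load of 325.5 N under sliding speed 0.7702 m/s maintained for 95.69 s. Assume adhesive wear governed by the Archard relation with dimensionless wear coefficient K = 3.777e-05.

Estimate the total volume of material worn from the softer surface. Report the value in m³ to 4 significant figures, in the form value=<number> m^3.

Intermediate values are displayed rounded, and each operation carries exact precision, and a lone final rounding, at 4 significant figures.
Convert: Distance covered L = v·t = 0.7702 m/s × 95.69 s = 73.70 m.
Convert: Hardness H = 0.5958 GPa = 5.958e+08 Pa.
Expressed in SI base units: W = 325.5 N, H = 5.958e+08 Pa, K = 3.777e-05.
Volume removed: V = K·W·L/H = 3.777e-05 · 325.5 · 73.70 / 5.958e+08 = 1.521e-09 m³.

value=1.521e-09 m^3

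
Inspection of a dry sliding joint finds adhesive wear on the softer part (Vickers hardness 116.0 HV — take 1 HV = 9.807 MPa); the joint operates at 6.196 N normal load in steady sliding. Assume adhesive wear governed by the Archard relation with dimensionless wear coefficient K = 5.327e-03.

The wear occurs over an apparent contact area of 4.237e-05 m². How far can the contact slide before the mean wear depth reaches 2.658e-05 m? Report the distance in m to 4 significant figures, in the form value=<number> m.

Every step keeps full float precision, and intermediates are displayed rounded — one final rounding to 4 significant figures.
Convert: Hardness H = 116.0 HV × 9.807 MPa/HV = 1138 MPa = 1.138e+09 Pa.
Expressed in SI base units: W = 6.196 N, H = 1.138e+09 Pa, K = 5.327e-03.
Volume at the limit: V_lim = h_lim·A = 2.658e-05 · 4.237e-05 = 1.126e-09 m³.
Inverting, life L = V_lim·H/(K·W) = 1.126e-09 · 1.138e+09 / (5.327e-03 · 6.196) = 38.82 m.

value=38.82 m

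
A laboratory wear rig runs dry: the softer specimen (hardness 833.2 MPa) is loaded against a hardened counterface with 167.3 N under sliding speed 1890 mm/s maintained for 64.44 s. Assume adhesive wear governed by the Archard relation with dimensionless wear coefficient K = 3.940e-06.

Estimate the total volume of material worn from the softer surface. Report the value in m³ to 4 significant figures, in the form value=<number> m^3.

Intermediates are shown rounded, and the computation carries exact precision. Rounded just once: 4 significant digits.
Convert: Sliding speed v = 1890 mm/s = 1.890 m/s. Path length L = v·t = 1.890 m/s × 64.44 s = 121.8 m.
Convert: Hardness H = 833.2 MPa = 8.332e+08 Pa.
Restated in SI base units: W = 167.3 N, H = 8.332e+08 Pa, K = 3.940e-06.
Volume removed: V = K·W·L/H = 3.940e-06 · 167.3 · 121.8 / 8.332e+08 = 9.635e-11 m³.

value=9.635e-11 m^3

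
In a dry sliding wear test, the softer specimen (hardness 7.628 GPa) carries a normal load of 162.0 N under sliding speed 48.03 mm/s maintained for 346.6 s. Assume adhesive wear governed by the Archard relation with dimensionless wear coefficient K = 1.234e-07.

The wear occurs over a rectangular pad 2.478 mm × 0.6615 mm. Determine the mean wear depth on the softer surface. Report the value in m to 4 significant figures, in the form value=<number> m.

value=2.662e-08 m

The intermediates appear rounded. All working math runs at exact precision, and a single final rounding, at four significant figures.
Convert: Sliding speed v = 48.03 mm/s = 0.04803 m/s. The distance L = v·t = 0.04803 m/s × 346.6 s = 16.65 m.
Convert: Hardness H = 7.628 GPa = 7.628e+09 Pa.
Convert: Pad sides 2.478 mm × 0.6615 mm = 2.478e-03 m × 6.615e-04 m. Contact area A = 2.478e-03 m × 6.615e-04 m = 1.639e-06 m².
As SI base values: W = 162.0 N, H = 7.628e+09 Pa, K = 1.234e-07.
Wear volume V = K·W·L/H = 1.234e-07 · 162.0 · 16.65 / 7.628e+09 = 4.363e-14 m³.
Mean wear depth h = V/A = 4.363e-14 / 1.639e-06 = 2.662e-08 m.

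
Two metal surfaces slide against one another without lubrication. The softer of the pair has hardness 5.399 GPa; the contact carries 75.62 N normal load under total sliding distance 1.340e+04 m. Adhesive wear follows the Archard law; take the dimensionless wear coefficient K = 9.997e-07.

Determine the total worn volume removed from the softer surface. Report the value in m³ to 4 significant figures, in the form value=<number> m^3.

Intermediates are displayed rounded — all working math maintains full float precision; one final rounding: four significant figures.
Convert: Hardness H = 5.399 GPa = 5.399e+09 Pa.
In SI base units: W = 75.62 N, H = 5.399e+09 Pa, K = 9.997e-07.
By Archard's law, V = K·W·L/H = 9.997e-07 · 75.62 · 1.340e+04 / 5.399e+09 = 1.876e-10 m³.

value=1.876e-10 m^3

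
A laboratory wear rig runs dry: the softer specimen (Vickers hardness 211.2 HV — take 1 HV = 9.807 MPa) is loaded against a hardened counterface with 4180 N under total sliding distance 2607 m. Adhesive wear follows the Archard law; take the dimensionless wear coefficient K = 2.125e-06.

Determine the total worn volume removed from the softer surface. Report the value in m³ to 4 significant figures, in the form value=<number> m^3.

value=1.118e-08 m^3

The intermediates are shown rounded. The computation keeps full float precision. Rounded once at the end to 4 significant figures.
Convert: Hardness H = 211.2 HV × 9.807 MPa/HV = 2071 MPa = 2.071e+09 Pa.
As SI base values: W = 4180 N, H = 2.071e+09 Pa, K = 2.125e-06.
Worn volume V = K·W·L/H = 2.125e-06 · 4180 · 2607 / 2.071e+09 = 1.118e-08 m³.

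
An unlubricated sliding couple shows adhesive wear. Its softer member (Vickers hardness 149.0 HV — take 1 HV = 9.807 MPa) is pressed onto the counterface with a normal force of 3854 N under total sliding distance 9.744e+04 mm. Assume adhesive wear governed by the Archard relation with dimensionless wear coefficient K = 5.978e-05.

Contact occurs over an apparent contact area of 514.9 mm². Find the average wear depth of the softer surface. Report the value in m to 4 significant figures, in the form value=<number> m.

Intermediates are printed rounded. The algebra holds full float precision — one last rounding to four significant digits.
The distance L = 9.744e+04 mm = 97.44 m.
Hardness H = 149.0 HV × 9.807 MPa/HV = 1461 MPa = 1.461e+09 Pa.
Contact area A = 514.9 mm² = 5.149e-04 m².
As SI base values: W = 3854 N, H = 1.461e+09 Pa, K = 5.978e-05.
By Archard's law, V = K·W·L/H = 5.978e-05 · 3854 · 97.44 / 1.461e+09 = 1.536e-08 m³.
Wear depth h = V/A = 1.536e-08 / 5.149e-04 = 2.984e-05 m.

value=2.984e-05 m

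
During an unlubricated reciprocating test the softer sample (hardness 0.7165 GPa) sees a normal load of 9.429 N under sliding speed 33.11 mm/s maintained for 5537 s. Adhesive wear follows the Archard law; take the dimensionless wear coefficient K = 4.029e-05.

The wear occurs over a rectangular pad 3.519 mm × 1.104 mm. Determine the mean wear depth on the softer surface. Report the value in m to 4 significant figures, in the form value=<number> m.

value=2.502e-05 m

Every step carries full float precision — the intermediates are printed rounded, and rounded just once: 4 significant digits.
Sliding speed v = 33.11 mm/s = 0.03311 m/s. Distance covered L = v·t = 0.03311 m/s × 5537 s = 183.3 m.
Hardness H = 0.7165 GPa = 7.165e+08 Pa.
Pad sides 3.519 mm × 1.104 mm = 0.003519 m × 0.001104 m. Contact area A = 0.003519 m × 0.001104 m = 3.885e-06 m².
In SI base units, W = 9.429 N, H = 7.165e+08 Pa, K = 4.029e-05.
Volume removed: V = K·W·L/H = 4.029e-05 · 9.429 · 183.3 / 7.165e+08 = 9.720e-11 m³.
Depth of wear h = V/A = 9.720e-11 / 3.885e-06 = 2.502e-05 m.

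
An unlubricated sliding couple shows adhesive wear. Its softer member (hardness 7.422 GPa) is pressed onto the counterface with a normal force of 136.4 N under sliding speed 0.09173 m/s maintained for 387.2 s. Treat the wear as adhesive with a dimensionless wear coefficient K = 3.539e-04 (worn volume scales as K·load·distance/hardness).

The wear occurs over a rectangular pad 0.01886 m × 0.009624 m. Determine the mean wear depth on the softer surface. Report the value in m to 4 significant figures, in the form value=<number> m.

Every step runs at full precision; intermediate values appear rounded — a single final rounding: four significant figures.
Distance covered L = v·t = 0.09173 m/s × 387.2 s = 35.52 m.
Hardness H = 7.422 GPa = 7.422e+09 Pa.
Contact area A = 0.01886 m × 0.009624 m = 1.815e-04 m².
Restated in SI base units: W = 136.4 N, H = 7.422e+09 Pa, K = 3.539e-04.
Wear volume V = K·W·L/H = 3.539e-04 · 136.4 · 35.52 / 7.422e+09 = 2.310e-10 m³.
Average depth h = V/A = 2.310e-10 / 1.815e-04 = 1.273e-06 m.

value=1.273e-06 m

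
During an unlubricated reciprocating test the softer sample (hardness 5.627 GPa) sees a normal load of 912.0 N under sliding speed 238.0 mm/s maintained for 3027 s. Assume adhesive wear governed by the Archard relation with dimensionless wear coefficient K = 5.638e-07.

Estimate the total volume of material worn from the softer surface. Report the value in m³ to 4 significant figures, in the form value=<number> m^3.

Intermediates are printed rounded; the computation keeps full float precision, and one final rounding to four significant figures.
Convert: Sliding speed v = 238.0 mm/s = 0.2380 m/s. Sliding distance L = v·t = 0.2380 m/s × 3027 s = 720.4 m.
Convert: Hardness H = 5.627 GPa = 5.627e+09 Pa.
Working in SI base units: W = 912.0 N, H = 5.627e+09 Pa, K = 5.638e-07.
Volume removed: V = K·W·L/H = 5.638e-07 · 912.0 · 720.4 / 5.627e+09 = 6.583e-11 m³.

value=6.583e-11 m^3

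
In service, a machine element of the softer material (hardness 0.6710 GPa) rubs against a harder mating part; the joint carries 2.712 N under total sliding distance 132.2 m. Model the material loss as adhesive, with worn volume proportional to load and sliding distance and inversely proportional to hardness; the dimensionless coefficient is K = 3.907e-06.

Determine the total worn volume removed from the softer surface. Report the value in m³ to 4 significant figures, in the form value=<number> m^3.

Intermediate values are printed rounded — each operation carries full float precision, and one final rounding to four significant figures.
Hardness H = 0.6710 GPa = 6.710e+08 Pa.
Restated in SI base units: W = 2.712 N, H = 6.710e+08 Pa, K = 3.907e-06.
Worn volume V = K·W·L/H = 3.907e-06 · 2.712 · 132.2 / 6.710e+08 = 2.088e-12 m³.

value=2.088e-12 m^3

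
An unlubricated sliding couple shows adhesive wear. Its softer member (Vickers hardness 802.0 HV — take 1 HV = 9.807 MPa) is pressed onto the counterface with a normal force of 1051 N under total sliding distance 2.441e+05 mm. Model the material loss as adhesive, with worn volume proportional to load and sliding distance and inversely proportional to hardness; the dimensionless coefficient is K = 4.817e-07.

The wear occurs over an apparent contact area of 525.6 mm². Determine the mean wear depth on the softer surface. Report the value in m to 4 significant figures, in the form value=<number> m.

Every step maintains full float precision, and intermediate values appear rounded. Rounded just once, at four significant figures.
Convert: Sliding distance L = 2.441e+05 mm = 244.1 m.
Convert: Hardness H = 802.0 HV × 9.807 MPa/HV = 7865 MPa = 7.865e+09 Pa.
Convert: Contact area A = 525.6 mm² = 5.256e-04 m².
Working in SI base units: W = 1051 N, H = 7.865e+09 Pa, K = 4.817e-07.
Volume removed: V = K·W·L/H = 4.817e-07 · 1051 · 244.1 / 7.865e+09 = 1.571e-11 m³.
Mean wear depth h = V/A = 1.571e-11 / 5.256e-04 = 2.989e-08 m.

value=2.989e-08 m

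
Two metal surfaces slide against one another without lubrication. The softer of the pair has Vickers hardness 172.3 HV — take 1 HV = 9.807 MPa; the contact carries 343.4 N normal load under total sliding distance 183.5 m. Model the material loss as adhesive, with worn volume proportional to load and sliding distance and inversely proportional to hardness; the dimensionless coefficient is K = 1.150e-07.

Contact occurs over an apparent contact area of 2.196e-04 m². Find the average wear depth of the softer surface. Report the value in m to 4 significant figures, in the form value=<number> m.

value=1.953e-08 m

All working math runs at full float precision, and intermediate values are printed rounded. Rounded just once: 4 significant digits.
Convert: Hardness H = 172.3 HV × 9.807 MPa/HV = 1690 MPa = 1.690e+09 Pa.
SI base units throughout: W = 343.4 N, H = 1.690e+09 Pa, K = 1.150e-07.
Wear volume V = K·W·L/H = 1.150e-07 · 343.4 · 183.5 / 1.690e+09 = 4.289e-12 m³.
Depth of wear h = V/A = 4.289e-12 / 2.196e-04 = 1.953e-08 m.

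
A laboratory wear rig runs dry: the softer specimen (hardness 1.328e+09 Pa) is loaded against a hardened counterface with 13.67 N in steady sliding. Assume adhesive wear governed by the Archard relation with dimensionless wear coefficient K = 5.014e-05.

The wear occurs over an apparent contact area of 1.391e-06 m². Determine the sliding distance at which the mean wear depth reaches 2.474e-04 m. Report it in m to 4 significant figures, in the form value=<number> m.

value=666.8 m

Intermediates appear rounded, and all arithmetic holds full precision, and a single final rounding to four significant digits.
Working in SI base units: W = 13.67 N, H = 1.328e+09 Pa, K = 5.014e-05.
Permissible volume V_lim = h_lim·A = 2.474e-04 · 1.391e-06 = 3.441e-10 m³.
Inverting, life L = V_lim·H/(K·W) = 3.441e-10 · 1.328e+09 / (5.014e-05 · 13.67) = 666.8 m.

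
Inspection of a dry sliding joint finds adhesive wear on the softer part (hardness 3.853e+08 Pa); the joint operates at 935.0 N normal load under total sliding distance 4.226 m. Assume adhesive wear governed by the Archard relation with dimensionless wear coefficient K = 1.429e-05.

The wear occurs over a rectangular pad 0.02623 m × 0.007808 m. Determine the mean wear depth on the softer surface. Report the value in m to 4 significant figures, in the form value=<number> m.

All working math maintains full float precision — intermediates are displayed rounded; a lone final rounding to four significant digits.
Convert: Contact area A = 0.02623 m × 0.007808 m = 2.048e-04 m².
Restated in SI base units: W = 935.0 N, H = 3.853e+08 Pa, K = 1.429e-05.
Volume removed: V = K·W·L/H = 1.429e-05 · 935.0 · 4.226 / 3.853e+08 = 1.465e-10 m³.
Mean wear depth h = V/A = 1.465e-10 / 2.048e-04 = 7.155e-07 m.

value=7.155e-07 m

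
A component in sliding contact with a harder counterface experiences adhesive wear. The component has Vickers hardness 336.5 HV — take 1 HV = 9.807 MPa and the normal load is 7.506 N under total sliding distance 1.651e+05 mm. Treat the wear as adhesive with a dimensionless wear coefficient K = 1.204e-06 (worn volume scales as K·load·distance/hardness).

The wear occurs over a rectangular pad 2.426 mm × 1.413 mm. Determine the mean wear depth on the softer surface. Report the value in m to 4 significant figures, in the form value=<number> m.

value=1.319e-07 m

All arithmetic runs at full precision, and quoted intermediates are rounded — rounded just once to four significant figures.
Convert: Distance L = 1.651e+05 mm = 165.1 m.
Convert: Hardness H = 336.5 HV × 9.807 MPa/HV = 3300 MPa = 3.300e+09 Pa.
Convert: Pad sides 2.426 mm × 1.413 mm = 0.002426 m × 0.001413 m. Contact area A = 0.002426 m × 0.001413 m = 3.428e-06 m².
Expressed in SI base units: W = 7.506 N, H = 3.300e+09 Pa, K = 1.204e-06.
The Archard volume V = K·W·L/H = 1.204e-06 · 7.506 · 165.1 / 3.300e+09 = 4.521e-13 m³.
Average depth h = V/A = 4.521e-13 / 3.428e-06 = 1.319e-07 m.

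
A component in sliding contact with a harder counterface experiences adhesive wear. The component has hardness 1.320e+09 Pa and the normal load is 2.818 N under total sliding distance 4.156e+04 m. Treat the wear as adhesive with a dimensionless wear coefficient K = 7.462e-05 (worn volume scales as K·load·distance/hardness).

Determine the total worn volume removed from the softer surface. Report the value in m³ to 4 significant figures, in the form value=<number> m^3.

The algebra maintains full precision. Intermediates are shown rounded. Rounded once at the end to 4 significant digits.
In SI base units, W = 2.818 N, H = 1.320e+09 Pa, K = 7.462e-05.
By Archard's law, V = K·W·L/H = 7.462e-05 · 2.818 · 4.156e+04 / 1.320e+09 = 6.621e-09 m³.

value=6.621e-09 m^3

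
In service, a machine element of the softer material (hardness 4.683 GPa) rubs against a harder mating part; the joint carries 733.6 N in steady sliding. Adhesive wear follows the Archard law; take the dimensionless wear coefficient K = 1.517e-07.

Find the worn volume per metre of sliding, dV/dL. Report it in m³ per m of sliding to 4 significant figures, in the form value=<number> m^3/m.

value=2.376e-14 m^3/m

Every step runs at full float precision — displayed values are rounded; one final rounding: 4 significant figures.
Convert: Hardness H = 4.683 GPa = 4.683e+09 Pa.
As SI base values: W = 733.6 N, H = 4.683e+09 Pa, K = 1.517e-07.
The wear rate dV/dL = K·W/H, so: 1.517e-07 · 733.6 / 4.683e+09 = 2.376e-14 m³/m.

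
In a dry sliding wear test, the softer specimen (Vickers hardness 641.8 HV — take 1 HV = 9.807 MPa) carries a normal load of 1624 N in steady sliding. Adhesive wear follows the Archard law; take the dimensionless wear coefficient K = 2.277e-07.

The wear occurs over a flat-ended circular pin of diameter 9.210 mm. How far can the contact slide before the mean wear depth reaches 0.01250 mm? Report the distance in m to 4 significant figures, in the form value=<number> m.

value=1.417e+04 m

The intermediates are shown rounded — all arithmetic maintains full float precision — a lone final rounding, at 4 significant digits.
Convert: Hardness H = 641.8 HV × 9.807 MPa/HV = 6294 MPa = 6.294e+09 Pa.
Convert: Pin diameter d = 9.210 mm = 0.009210 m. Contact area A = π·d²/4 = π·(0.009210 m)²/4 = 6.662e-05 m².
Convert: Depth limit h_lim = 0.01250 mm = 1.250e-05 m.
As SI base values: W = 1624 N, H = 6.294e+09 Pa, K = 2.277e-07.
At the depth limit, V_lim = h_lim·A = 1.250e-05 · 6.662e-05 = 8.328e-10 m³.
Thus life L = V_lim·H/(K·W) = 8.328e-10 · 6.294e+09 / (2.277e-07 · 1624) = 1.417e+04 m.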